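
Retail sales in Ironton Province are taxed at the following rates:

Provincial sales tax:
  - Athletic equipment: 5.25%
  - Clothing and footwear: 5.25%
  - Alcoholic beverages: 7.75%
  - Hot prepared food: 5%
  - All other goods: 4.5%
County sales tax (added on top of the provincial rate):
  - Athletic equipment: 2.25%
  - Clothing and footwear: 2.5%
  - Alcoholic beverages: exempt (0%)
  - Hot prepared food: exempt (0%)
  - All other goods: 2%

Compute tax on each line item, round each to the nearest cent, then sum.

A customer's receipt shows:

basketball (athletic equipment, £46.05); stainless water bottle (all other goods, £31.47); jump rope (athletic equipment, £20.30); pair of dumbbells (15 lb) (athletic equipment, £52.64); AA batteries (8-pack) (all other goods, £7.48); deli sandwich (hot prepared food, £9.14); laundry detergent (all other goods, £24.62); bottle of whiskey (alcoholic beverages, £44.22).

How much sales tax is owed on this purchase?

£16.95

Basketball £46.05: athletic equipment → 5.25% + 2.25% county = 7.5% → £3.45
Stainless water bottle £31.47: all other goods → 4.5% + 2% county = 6.5% → £2.05
Jump rope £20.30: athletic equipment → 5.25% + 2.25% county = 7.5% → £1.52
Pair of dumbbells (15 lb) £52.64: athletic equipment → 5.25% + 2.25% county = 7.5% → £3.95
AA batteries (8-pack) £7.48: all other goods → 4.5% + 2% county = 6.5% → £0.49
Deli sandwich £9.14: hot prepared food → 5% + 0% county = 5% → £0.46
Laundry detergent £24.62: all other goods → 4.5% + 2% county = 6.5% → £1.60
Bottle of whiskey £44.22: alcoholic beverages → 7.75% + 0% county = 7.75% → £3.43
Total tax = £3.45 + £2.05 + £1.52 + £3.95 + £0.49 + £0.46 + £1.60 + £3.43 = £16.95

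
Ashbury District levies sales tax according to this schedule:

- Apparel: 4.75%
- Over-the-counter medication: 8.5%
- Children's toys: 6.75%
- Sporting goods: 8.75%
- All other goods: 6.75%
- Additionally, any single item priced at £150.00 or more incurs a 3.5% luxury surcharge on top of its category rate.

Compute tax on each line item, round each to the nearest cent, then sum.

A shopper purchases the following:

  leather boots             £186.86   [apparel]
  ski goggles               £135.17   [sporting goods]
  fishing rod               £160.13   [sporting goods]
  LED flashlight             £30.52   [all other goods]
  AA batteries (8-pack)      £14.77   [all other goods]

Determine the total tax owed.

£49.93

Leather boots £186.86: apparel → 4.75% + 3.5% surcharge = 8.25% → £15.42
Ski goggles £135.17: sporting goods → 8.75% → £11.83
Fishing rod £160.13: sporting goods → 8.75% + 3.5% surcharge = 12.25% → £19.62
LED flashlight £30.52: all other goods → 6.75% → £2.06
AA batteries (8-pack) £14.77: all other goods → 6.75% → £1.00
Total tax = £15.42 + £11.83 + £19.62 + £2.06 + £1.00 = £49.93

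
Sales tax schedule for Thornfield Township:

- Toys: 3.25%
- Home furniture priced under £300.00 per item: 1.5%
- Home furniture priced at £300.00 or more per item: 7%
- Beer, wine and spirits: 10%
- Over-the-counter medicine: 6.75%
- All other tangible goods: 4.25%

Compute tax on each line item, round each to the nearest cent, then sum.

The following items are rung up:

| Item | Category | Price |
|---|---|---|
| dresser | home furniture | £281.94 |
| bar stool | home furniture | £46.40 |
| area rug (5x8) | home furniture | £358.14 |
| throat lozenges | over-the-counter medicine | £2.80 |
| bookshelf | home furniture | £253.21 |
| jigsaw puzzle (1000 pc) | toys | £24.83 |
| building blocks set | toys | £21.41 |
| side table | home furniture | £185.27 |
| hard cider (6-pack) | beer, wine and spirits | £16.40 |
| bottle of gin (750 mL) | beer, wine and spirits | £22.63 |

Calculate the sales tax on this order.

£42.18

Dresser £281.94: home furniture, under £300.00 → 1.5% → £4.23
Bar stool £46.40: home furniture, under £300.00 → 1.5% → £0.70
Area rug (5x8) £358.14: home furniture, £300.00 or more → 7% → £25.07
Throat lozenges £2.80: over-the-counter medicine → 6.75% → £0.19
Bookshelf £253.21: home furniture, under £300.00 → 1.5% → £3.80
Jigsaw puzzle (1000 pc) £24.83: toys → 3.25% → £0.81
Building blocks set £21.41: toys → 3.25% → £0.70
Side table £185.27: home furniture, under £300.00 → 1.5% → £2.78
Hard cider (6-pack) £16.40: beer, wine and spirits → 10% → £1.64
Bottle of gin (750 mL) £22.63: beer, wine and spirits → 10% → £2.26
Total tax = £4.23 + £0.70 + £25.07 + £0.19 + £3.80 + £0.81 + £0.70 + £2.78 + £1.64 + £2.26 = £42.18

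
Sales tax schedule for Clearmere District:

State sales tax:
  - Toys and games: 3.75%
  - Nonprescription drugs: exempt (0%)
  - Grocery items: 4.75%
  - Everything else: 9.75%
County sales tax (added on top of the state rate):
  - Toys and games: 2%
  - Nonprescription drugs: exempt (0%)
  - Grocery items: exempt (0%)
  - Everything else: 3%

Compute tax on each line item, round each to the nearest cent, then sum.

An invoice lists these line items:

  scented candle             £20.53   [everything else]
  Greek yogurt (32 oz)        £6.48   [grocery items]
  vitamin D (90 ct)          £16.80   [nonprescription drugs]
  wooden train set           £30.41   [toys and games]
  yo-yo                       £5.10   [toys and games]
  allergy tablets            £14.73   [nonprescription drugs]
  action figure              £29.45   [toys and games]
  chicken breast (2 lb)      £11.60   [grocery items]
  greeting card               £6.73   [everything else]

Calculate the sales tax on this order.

Scented candle £20.53: everything else → 9.75% + 3% county = 12.75% → £2.62
Greek yogurt (32 oz) £6.48: grocery items → 4.75% + 0% county = 4.75% → £0.31
Vitamin D (90 ct) £16.80: nonprescription drugs → 0% + 0% county = 0% → £0.00
Wooden train set £30.41: toys and games → 3.75% + 2% county = 5.75% → £1.75
Yo-yo £5.10: toys and games → 3.75% + 2% county = 5.75% → £0.29
Allergy tablets £14.73: nonprescription drugs → 0% + 0% county = 0% → £0.00
Action figure £29.45: toys and games → 3.75% + 2% county = 5.75% → £1.69
Chicken breast (2 lb) £11.60: grocery items → 4.75% + 0% county = 4.75% → £0.55
Greeting card £6.73: everything else → 9.75% + 3% county = 12.75% → £0.86
Total tax = £2.62 + £0.31 + £1.75 + £0.29 + £1.69 + £0.55 + £0.86 = £8.07

£8.07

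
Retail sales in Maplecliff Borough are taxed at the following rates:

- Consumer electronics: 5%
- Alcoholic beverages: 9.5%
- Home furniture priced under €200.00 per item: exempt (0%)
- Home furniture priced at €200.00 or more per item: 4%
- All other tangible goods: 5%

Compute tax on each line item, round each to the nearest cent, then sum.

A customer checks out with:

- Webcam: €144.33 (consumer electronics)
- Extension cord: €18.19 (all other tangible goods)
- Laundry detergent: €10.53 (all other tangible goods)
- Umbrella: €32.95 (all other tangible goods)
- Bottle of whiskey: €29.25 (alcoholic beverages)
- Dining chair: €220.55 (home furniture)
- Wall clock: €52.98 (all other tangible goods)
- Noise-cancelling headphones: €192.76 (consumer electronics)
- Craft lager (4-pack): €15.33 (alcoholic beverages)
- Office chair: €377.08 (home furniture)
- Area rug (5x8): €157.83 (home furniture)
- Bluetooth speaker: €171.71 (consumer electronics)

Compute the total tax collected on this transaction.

€59.33

Webcam €144.33: consumer electronics → 5% → €7.22
Extension cord €18.19: all other tangible goods → 5% → €0.91
Laundry detergent €10.53: all other tangible goods → 5% → €0.53
Umbrella €32.95: all other tangible goods → 5% → €1.65
Bottle of whiskey €29.25: alcoholic beverages → 9.5% → €2.78
Dining chair €220.55: home furniture, €200.00 or more → 4% → €8.82
Wall clock €52.98: all other tangible goods → 5% → €2.65
Noise-cancelling headphones €192.76: consumer electronics → 5% → €9.64
Craft lager (4-pack) €15.33: alcoholic beverages → 9.5% → €1.46
Office chair €377.08: home furniture, €200.00 or more → 4% → €15.08
Area rug (5x8) €157.83: home furniture, under €200.00 → 0% → €0.00
Bluetooth speaker €171.71: consumer electronics → 5% → €8.59
Total tax = €7.22 + €0.91 + €0.53 + €1.65 + €2.78 + €8.82 + €2.65 + €9.64 + €1.46 + €15.08 + €8.59 = €59.33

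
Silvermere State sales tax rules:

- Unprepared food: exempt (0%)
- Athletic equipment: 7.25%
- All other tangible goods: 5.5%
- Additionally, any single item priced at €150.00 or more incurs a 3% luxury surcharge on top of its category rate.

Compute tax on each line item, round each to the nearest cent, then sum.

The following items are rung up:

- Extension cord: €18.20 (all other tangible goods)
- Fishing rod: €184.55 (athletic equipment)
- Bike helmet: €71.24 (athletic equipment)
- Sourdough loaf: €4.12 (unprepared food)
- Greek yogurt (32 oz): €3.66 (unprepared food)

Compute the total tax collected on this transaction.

Extension cord €18.20: all other tangible goods → 5.5% → €1.00
Fishing rod €184.55: athletic equipment → 7.25% + 3% surcharge = 10.25% → €18.92
Bike helmet €71.24: athletic equipment → 7.25% → €5.16
Sourdough loaf €4.12: unprepared food → 0% → €0.00
Greek yogurt (32 oz) €3.66: unprepared food → 0% → €0.00
Total tax = €1.00 + €18.92 + €5.16 = €25.08

€25.08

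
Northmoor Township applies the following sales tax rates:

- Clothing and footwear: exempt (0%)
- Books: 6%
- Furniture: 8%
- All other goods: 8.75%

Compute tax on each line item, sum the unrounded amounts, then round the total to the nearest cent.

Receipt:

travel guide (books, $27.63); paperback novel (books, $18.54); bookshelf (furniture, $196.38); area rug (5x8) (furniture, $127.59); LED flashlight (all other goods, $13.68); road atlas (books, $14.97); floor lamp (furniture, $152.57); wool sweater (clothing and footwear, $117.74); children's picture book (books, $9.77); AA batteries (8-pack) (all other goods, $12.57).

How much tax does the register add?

Travel guide $27.63: books → 6% → $1.6578
Paperback novel $18.54: books → 6% → $1.1124
Bookshelf $196.38: furniture → 8% → $15.7104
Area rug (5x8) $127.59: furniture → 8% → $10.2072
LED flashlight $13.68: all other goods → 8.75% → $1.197
Road atlas $14.97: books → 6% → $0.8982
Floor lamp $152.57: furniture → 8% → $12.2056
Wool sweater $117.74: clothing and footwear → 0% → $0.00
Children's picture book $9.77: books → 6% → $0.5862
AA batteries (8-pack) $12.57: all other goods → 8.75% → $1.099875
Unrounded tax sum = $44.674675 → $44.67

$44.67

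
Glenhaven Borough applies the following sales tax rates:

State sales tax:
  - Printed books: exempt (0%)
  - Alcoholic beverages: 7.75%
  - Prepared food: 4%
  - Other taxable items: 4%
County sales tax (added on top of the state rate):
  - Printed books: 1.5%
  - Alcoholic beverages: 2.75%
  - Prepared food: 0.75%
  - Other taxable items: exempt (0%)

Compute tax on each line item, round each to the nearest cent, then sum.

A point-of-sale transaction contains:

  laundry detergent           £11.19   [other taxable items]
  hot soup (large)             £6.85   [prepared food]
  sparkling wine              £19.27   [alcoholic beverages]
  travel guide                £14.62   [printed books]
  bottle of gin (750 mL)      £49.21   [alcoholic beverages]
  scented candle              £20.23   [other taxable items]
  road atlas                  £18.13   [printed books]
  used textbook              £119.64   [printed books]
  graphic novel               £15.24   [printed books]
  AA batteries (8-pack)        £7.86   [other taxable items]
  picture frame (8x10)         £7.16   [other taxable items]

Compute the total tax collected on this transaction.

£11.89

Laundry detergent £11.19: other taxable items → 4% + 0% county = 4% → £0.45
Hot soup (large) £6.85: prepared food → 4% + 0.75% county = 4.75% → £0.33
Sparkling wine £19.27: alcoholic beverages → 7.75% + 2.75% county = 10.5% → £2.02
Travel guide £14.62: printed books → 0% + 1.5% county = 1.5% → £0.22
Bottle of gin (750 mL) £49.21: alcoholic beverages → 7.75% + 2.75% county = 10.5% → £5.17
Scented candle £20.23: other taxable items → 4% + 0% county = 4% → £0.81
Road atlas £18.13: printed books → 0% + 1.5% county = 1.5% → £0.27
Used textbook £119.64: printed books → 0% + 1.5% county = 1.5% → £1.79
Graphic novel £15.24: printed books → 0% + 1.5% county = 1.5% → £0.23
AA batteries (8-pack) £7.86: other taxable items → 4% + 0% county = 4% → £0.31
Picture frame (8x10) £7.16: other taxable items → 4% + 0% county = 4% → £0.29
Total tax = £0.45 + £0.33 + £2.02 + £0.22 + £5.17 + £0.81 + £0.27 + £1.79 + £0.23 + £0.31 + £0.29 = £11.89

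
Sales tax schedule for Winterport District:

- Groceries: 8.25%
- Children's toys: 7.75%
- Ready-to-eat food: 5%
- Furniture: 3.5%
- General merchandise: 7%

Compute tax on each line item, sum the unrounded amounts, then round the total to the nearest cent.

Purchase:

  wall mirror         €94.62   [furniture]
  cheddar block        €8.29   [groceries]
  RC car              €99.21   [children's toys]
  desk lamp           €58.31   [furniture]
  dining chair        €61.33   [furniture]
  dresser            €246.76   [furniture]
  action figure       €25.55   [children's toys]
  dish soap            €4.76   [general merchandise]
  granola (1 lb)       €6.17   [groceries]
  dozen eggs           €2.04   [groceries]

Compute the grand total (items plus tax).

Wall mirror €94.62: furniture → 3.5% → €3.3117
Cheddar block €8.29: groceries → 8.25% → €0.683925
RC car €99.21: children's toys → 7.75% → €7.688775
Desk lamp €58.31: furniture → 3.5% → €2.04085
Dining chair €61.33: furniture → 3.5% → €2.14655
Dresser €246.76: furniture → 3.5% → €8.6366
Action figure €25.55: children's toys → 7.75% → €1.980125
Dish soap €4.76: general merchandise → 7% → €0.3332
Granola (1 lb) €6.17: groceries → 8.25% → €0.509025
Dozen eggs €2.04: groceries → 8.25% → €0.1683
Subtotal = €607.04; unrounded tax = €27.49905 → €27.50; total due = €634.54

€634.54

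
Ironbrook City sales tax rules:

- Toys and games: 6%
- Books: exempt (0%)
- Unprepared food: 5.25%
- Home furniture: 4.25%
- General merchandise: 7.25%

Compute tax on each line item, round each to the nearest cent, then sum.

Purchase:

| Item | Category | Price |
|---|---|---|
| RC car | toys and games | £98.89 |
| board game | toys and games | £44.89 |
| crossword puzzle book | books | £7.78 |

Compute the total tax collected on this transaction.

£8.62

RC car £98.89: toys and games → 6% → £5.93
Board game £44.89: toys and games → 6% → £2.69
Crossword puzzle book £7.78: books → 0% → £0.00
Total tax = £5.93 + £2.69 = £8.62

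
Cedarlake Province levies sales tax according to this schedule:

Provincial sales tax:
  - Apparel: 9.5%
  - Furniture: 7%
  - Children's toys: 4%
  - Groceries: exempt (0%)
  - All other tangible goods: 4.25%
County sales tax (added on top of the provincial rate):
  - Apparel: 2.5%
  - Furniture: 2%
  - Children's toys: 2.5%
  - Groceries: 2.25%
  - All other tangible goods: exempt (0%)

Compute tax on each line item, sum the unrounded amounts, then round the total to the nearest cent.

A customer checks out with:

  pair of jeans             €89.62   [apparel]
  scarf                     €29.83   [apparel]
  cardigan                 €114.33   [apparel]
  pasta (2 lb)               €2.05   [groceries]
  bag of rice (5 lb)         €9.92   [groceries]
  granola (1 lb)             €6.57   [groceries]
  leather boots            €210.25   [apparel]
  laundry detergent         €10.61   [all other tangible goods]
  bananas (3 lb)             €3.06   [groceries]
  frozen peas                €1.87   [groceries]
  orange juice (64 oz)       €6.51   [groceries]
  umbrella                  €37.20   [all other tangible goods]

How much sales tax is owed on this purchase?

€55.99

Pair of jeans €89.62: apparel → 9.5% + 2.5% county = 12% → €10.7544
Scarf €29.83: apparel → 9.5% + 2.5% county = 12% → €3.5796
Cardigan €114.33: apparel → 9.5% + 2.5% county = 12% → €13.7196
Pasta (2 lb) €2.05: groceries → 0% + 2.25% county = 2.25% → €0.046125
Bag of rice (5 lb) €9.92: groceries → 0% + 2.25% county = 2.25% → €0.2232
Granola (1 lb) €6.57: groceries → 0% + 2.25% county = 2.25% → €0.147825
Leather boots €210.25: apparel → 9.5% + 2.5% county = 12% → €25.23
Laundry detergent €10.61: all other tangible goods → 4.25% + 0% county = 4.25% → €0.450925
Bananas (3 lb) €3.06: groceries → 0% + 2.25% county = 2.25% → €0.06885
Frozen peas €1.87: groceries → 0% + 2.25% county = 2.25% → €0.042075
Orange juice (64 oz) €6.51: groceries → 0% + 2.25% county = 2.25% → €0.146475
Umbrella €37.20: all other tangible goods → 4.25% + 0% county = 4.25% → €1.581
Unrounded tax sum = €55.990075 → €55.99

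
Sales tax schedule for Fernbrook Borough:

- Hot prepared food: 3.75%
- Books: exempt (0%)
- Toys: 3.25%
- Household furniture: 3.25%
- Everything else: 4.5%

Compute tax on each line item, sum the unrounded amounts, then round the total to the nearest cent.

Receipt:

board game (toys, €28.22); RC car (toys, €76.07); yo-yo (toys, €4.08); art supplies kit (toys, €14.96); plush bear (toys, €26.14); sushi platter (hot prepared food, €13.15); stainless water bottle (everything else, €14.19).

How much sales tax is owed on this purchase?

€5.99

Board game €28.22: toys → 3.25% → €0.91715
RC car €76.07: toys → 3.25% → €2.472275
Yo-yo €4.08: toys → 3.25% → €0.1326
Art supplies kit €14.96: toys → 3.25% → €0.4862
Plush bear €26.14: toys → 3.25% → €0.84955
Sushi platter €13.15: hot prepared food → 3.75% → €0.493125
Stainless water bottle €14.19: everything else → 4.5% → €0.63855
Unrounded tax sum = €5.98945 → €5.99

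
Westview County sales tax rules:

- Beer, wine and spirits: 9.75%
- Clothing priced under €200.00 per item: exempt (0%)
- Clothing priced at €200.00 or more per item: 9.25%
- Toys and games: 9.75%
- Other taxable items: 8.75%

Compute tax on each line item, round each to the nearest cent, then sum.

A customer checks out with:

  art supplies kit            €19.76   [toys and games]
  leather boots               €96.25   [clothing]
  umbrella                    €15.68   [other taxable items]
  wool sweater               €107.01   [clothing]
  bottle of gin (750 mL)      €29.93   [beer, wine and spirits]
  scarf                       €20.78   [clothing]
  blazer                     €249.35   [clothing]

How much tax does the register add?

€29.28

Art supplies kit €19.76: toys and games → 9.75% → €1.93
Leather boots €96.25: clothing, under €200.00 → 0% → €0.00
Umbrella €15.68: other taxable items → 8.75% → €1.37
Wool sweater €107.01: clothing, under €200.00 → 0% → €0.00
Bottle of gin (750 mL) €29.93: beer, wine and spirits → 9.75% → €2.92
Scarf €20.78: clothing, under €200.00 → 0% → €0.00
Blazer €249.35: clothing, €200.00 or more → 9.25% → €23.06
Total tax = €1.93 + €1.37 + €2.92 + €23.06 = €29.28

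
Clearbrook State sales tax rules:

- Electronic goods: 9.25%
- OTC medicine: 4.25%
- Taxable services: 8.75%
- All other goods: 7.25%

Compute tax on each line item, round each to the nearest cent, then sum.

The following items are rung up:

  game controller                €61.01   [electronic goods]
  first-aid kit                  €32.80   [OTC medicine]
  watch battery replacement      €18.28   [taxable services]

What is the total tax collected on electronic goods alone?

€5.64

Game controller €61.01: electronic goods → 9.25% → €5.64
Tax on electronic goods = €5.64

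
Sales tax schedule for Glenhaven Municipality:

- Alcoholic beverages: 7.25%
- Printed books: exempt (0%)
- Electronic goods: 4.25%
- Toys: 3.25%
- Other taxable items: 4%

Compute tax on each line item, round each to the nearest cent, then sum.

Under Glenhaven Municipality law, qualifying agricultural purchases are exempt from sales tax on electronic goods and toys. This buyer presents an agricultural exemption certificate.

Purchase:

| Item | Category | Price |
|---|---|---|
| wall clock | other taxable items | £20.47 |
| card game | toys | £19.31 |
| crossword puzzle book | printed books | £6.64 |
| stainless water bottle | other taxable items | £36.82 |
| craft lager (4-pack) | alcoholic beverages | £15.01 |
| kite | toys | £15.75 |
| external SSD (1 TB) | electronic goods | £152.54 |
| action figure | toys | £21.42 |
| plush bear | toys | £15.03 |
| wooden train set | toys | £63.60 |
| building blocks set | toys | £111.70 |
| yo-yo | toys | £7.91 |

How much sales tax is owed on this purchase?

£3.38

Wall clock £20.47: other taxable items → 4% → £0.82
Card game £19.31: toys, buyer-exempt → 0% → £0.00
Crossword puzzle book £6.64: printed books → 0% → £0.00
Stainless water bottle £36.82: other taxable items → 4% → £1.47
Craft lager (4-pack) £15.01: alcoholic beverages → 7.25% → £1.09
Kite £15.75: toys, buyer-exempt → 0% → £0.00
External SSD (1 TB) £152.54: electronic goods, buyer-exempt → 0% → £0.00
Action figure £21.42: toys, buyer-exempt → 0% → £0.00
Plush bear £15.03: toys, buyer-exempt → 0% → £0.00
Wooden train set £63.60: toys, buyer-exempt → 0% → £0.00
Building blocks set £111.70: toys, buyer-exempt → 0% → £0.00
Yo-yo £7.91: toys, buyer-exempt → 0% → £0.00
Total tax = £0.82 + £1.47 + £1.09 = £3.38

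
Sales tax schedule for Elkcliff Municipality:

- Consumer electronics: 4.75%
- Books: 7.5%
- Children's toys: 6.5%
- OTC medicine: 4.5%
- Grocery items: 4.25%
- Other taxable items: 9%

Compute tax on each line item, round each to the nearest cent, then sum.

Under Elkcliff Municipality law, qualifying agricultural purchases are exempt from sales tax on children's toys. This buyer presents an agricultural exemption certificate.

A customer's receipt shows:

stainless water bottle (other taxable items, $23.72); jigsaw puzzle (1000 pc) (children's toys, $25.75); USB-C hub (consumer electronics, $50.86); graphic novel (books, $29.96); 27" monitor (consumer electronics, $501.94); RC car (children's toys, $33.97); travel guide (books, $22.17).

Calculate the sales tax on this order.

$32.30

Stainless water bottle $23.72: other taxable items → 9% → $2.13
Jigsaw puzzle (1000 pc) $25.75: children's toys, buyer-exempt → 0% → $0.00
USB-C hub $50.86: consumer electronics → 4.75% → $2.42
Graphic novel $29.96: books → 7.5% → $2.25
27" monitor $501.94: consumer electronics → 4.75% → $23.84
RC car $33.97: children's toys, buyer-exempt → 0% → $0.00
Travel guide $22.17: books → 7.5% → $1.66
Total tax = $2.13 + $2.42 + $2.25 + $23.84 + $1.66 = $32.30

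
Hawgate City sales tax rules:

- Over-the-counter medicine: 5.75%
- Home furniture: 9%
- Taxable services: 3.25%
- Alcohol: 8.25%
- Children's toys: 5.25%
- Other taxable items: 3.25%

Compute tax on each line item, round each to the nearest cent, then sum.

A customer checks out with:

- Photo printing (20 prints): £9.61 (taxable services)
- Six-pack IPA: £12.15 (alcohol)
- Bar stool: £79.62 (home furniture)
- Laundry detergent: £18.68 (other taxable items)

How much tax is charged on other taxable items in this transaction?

Laundry detergent £18.68: other taxable items → 3.25% → £0.61
Tax on other taxable items = £0.61

£0.61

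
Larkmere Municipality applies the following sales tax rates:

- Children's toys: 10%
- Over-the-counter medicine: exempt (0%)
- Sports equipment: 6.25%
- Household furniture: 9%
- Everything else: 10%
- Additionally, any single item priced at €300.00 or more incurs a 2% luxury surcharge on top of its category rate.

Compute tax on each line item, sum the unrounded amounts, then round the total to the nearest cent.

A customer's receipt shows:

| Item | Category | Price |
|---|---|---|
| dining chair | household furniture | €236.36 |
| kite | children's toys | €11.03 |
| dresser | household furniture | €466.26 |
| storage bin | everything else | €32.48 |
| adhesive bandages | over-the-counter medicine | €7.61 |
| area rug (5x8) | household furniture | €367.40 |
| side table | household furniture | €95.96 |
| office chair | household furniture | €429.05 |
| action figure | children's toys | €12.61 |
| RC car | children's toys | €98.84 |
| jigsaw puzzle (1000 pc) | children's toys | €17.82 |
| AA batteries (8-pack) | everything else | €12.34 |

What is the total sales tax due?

Dining chair €236.36: household furniture → 9% → €21.2724
Kite €11.03: children's toys → 10% → €1.103
Dresser €466.26: household furniture → 9% + 2% surcharge = 11% → €51.2886
Storage bin €32.48: everything else → 10% → €3.248
Adhesive bandages €7.61: over-the-counter medicine → 0% → €0.00
Area rug (5x8) €367.40: household furniture → 9% + 2% surcharge = 11% → €40.414
Side table €95.96: household furniture → 9% → €8.6364
Office chair €429.05: household furniture → 9% + 2% surcharge = 11% → €47.1955
Action figure €12.61: children's toys → 10% → €1.261
RC car €98.84: children's toys → 10% → €9.884
Jigsaw puzzle (1000 pc) €17.82: children's toys → 10% → €1.782
AA batteries (8-pack) €12.34: everything else → 10% → €1.234
Unrounded tax sum = €187.3189 → €187.32

€187.32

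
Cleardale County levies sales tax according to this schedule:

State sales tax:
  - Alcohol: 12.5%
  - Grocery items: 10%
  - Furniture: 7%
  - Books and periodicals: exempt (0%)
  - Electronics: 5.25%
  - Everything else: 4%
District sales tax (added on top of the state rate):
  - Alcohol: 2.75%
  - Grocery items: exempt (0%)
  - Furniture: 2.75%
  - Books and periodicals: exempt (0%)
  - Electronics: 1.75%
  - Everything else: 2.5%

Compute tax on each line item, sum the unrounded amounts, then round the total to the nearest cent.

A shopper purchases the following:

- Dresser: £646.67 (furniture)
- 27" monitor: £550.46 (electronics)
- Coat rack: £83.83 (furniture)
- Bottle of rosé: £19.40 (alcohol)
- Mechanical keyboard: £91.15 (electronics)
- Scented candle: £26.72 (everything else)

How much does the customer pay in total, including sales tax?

Dresser £646.67: furniture → 7% + 2.75% district = 9.75% → £63.050325
27" monitor £550.46: electronics → 5.25% + 1.75% district = 7% → £38.5322
Coat rack £83.83: furniture → 7% + 2.75% district = 9.75% → £8.173425
Bottle of rosé £19.40: alcohol → 12.5% + 2.75% district = 15.25% → £2.9585
Mechanical keyboard £91.15: electronics → 5.25% + 1.75% district = 7% → £6.3805
Scented candle £26.72: everything else → 4% + 2.5% district = 6.5% → £1.7368
Subtotal = £1418.23; unrounded tax = £120.83175 → £120.83; total due = £1539.06

£1539.06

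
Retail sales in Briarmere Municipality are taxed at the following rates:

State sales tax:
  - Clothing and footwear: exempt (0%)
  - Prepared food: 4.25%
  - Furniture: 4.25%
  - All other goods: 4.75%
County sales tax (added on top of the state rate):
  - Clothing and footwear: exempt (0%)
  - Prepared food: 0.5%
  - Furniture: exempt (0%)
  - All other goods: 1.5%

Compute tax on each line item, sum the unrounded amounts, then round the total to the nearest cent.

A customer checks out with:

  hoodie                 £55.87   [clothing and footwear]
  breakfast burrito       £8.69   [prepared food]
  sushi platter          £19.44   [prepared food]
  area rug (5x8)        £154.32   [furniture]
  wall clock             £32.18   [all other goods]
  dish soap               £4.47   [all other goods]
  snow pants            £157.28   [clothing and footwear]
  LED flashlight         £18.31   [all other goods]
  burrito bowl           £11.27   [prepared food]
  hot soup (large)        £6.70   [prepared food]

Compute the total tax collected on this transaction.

Hoodie £55.87: clothing and footwear → 0% + 0% county = 0% → £0.00
Breakfast burrito £8.69: prepared food → 4.25% + 0.5% county = 4.75% → £0.412775
Sushi platter £19.44: prepared food → 4.25% + 0.5% county = 4.75% → £0.9234
Area rug (5x8) £154.32: furniture → 4.25% + 0% county = 4.25% → £6.5586
Wall clock £32.18: all other goods → 4.75% + 1.5% county = 6.25% → £2.01125
Dish soap £4.47: all other goods → 4.75% + 1.5% county = 6.25% → £0.279375
Snow pants £157.28: clothing and footwear → 0% + 0% county = 0% → £0.00
LED flashlight £18.31: all other goods → 4.75% + 1.5% county = 6.25% → £1.144375
Burrito bowl £11.27: prepared food → 4.25% + 0.5% county = 4.75% → £0.535325
Hot soup (large) £6.70: prepared food → 4.25% + 0.5% county = 4.75% → £0.31825
Unrounded tax sum = £12.18335 → £12.18

£12.18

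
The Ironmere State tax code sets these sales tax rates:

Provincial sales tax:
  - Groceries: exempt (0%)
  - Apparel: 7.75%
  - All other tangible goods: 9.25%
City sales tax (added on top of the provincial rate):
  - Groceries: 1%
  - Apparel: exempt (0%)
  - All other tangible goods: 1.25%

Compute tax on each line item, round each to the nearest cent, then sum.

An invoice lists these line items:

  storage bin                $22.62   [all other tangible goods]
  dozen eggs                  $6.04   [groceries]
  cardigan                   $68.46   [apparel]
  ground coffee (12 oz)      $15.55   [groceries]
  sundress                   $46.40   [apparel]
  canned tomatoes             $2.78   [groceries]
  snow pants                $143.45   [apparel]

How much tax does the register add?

Storage bin $22.62: all other tangible goods → 9.25% + 1.25% city = 10.5% → $2.38
Dozen eggs $6.04: groceries → 0% + 1% city = 1% → $0.06
Cardigan $68.46: apparel → 7.75% + 0% city = 7.75% → $5.31
Ground coffee (12 oz) $15.55: groceries → 0% + 1% city = 1% → $0.16
Sundress $46.40: apparel → 7.75% + 0% city = 7.75% → $3.60
Canned tomatoes $2.78: groceries → 0% + 1% city = 1% → $0.03
Snow pants $143.45: apparel → 7.75% + 0% city = 7.75% → $11.12
Total tax = $2.38 + $0.06 + $5.31 + $0.16 + $3.60 + $0.03 + $11.12 = $22.66

$22.66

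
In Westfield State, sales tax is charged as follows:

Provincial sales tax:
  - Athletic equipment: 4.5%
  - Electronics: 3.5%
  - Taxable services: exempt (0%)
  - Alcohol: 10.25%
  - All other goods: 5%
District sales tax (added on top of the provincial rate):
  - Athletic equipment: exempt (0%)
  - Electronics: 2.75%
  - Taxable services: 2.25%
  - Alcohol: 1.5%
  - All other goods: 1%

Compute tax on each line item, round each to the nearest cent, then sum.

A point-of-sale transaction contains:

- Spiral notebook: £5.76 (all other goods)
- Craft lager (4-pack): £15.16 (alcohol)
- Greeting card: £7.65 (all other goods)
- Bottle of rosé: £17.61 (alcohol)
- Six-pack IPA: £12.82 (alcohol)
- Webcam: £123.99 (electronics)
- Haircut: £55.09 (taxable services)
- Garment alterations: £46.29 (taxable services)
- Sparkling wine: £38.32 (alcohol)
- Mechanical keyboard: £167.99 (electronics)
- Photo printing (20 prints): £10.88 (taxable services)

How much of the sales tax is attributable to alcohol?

Craft lager (4-pack) £15.16: alcohol → 10.25% + 1.5% district = 11.75% → £1.78
Bottle of rosé £17.61: alcohol → 10.25% + 1.5% district = 11.75% → £2.07
Six-pack IPA £12.82: alcohol → 10.25% + 1.5% district = 11.75% → £1.51
Sparkling wine £38.32: alcohol → 10.25% + 1.5% district = 11.75% → £4.50
Tax on alcohol = £1.78 + £2.07 + £1.51 + £4.50 = £9.86

£9.86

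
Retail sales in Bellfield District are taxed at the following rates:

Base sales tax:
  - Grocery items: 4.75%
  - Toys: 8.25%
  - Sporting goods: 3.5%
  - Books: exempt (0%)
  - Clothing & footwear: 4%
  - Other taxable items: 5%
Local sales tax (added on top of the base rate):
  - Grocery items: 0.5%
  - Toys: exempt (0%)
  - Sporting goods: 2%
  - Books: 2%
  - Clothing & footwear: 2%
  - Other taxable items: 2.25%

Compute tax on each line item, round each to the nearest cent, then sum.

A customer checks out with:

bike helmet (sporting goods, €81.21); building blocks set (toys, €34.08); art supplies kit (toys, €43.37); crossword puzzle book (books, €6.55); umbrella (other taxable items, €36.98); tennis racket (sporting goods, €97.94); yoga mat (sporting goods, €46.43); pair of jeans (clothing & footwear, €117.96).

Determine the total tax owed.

€28.69

Bike helmet €81.21: sporting goods → 3.5% + 2% local = 5.5% → €4.47
Building blocks set €34.08: toys → 8.25% + 0% local = 8.25% → €2.81
Art supplies kit €43.37: toys → 8.25% + 0% local = 8.25% → €3.58
Crossword puzzle book €6.55: books → 0% + 2% local = 2% → €0.13
Umbrella €36.98: other taxable items → 5% + 2.25% local = 7.25% → €2.68
Tennis racket €97.94: sporting goods → 3.5% + 2% local = 5.5% → €5.39
Yoga mat €46.43: sporting goods → 3.5% + 2% local = 5.5% → €2.55
Pair of jeans €117.96: clothing & footwear → 4% + 2% local = 6% → €7.08
Total tax = €4.47 + €2.81 + €3.58 + €0.13 + €2.68 + €5.39 + €2.55 + €7.08 = €28.69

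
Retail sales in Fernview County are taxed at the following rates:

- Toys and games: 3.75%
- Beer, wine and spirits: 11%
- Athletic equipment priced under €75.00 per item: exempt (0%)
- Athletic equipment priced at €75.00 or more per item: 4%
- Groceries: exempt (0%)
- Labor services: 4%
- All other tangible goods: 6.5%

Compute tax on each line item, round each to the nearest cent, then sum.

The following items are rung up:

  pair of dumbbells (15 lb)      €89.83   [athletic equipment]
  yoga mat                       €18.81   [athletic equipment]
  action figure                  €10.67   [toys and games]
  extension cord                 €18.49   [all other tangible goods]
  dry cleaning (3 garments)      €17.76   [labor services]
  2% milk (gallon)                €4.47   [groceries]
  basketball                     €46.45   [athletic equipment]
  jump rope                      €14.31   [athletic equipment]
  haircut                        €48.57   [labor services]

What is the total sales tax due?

Pair of dumbbells (15 lb) €89.83: athletic equipment, €75.00 or more → 4% → €3.59
Yoga mat €18.81: athletic equipment, under €75.00 → 0% → €0.00
Action figure €10.67: toys and games → 3.75% → €0.40
Extension cord €18.49: all other tangible goods → 6.5% → €1.20
Dry cleaning (3 garments) €17.76: labor services → 4% → €0.71
2% milk (gallon) €4.47: groceries → 0% → €0.00
Basketball €46.45: athletic equipment, under €75.00 → 0% → €0.00
Jump rope €14.31: athletic equipment, under €75.00 → 0% → €0.00
Haircut €48.57: labor services → 4% → €1.94
Total tax = €3.59 + €0.40 + €1.20 + €0.71 + €1.94 = €7.84

€7.84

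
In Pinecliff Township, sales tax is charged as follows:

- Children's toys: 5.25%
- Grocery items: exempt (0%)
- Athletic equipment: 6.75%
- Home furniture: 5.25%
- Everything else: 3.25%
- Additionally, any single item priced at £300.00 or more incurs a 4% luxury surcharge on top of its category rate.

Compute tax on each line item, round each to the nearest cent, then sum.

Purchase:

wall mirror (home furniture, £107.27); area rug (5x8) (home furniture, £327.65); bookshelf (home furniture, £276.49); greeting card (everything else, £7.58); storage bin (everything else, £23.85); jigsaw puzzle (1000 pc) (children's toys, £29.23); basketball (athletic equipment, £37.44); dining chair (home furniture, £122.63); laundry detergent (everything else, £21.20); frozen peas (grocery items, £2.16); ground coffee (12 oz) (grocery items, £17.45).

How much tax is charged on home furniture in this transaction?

Wall mirror £107.27: home furniture → 5.25% → £5.63
Area rug (5x8) £327.65: home furniture → 5.25% + 4% surcharge = 9.25% → £30.31
Bookshelf £276.49: home furniture → 5.25% → £14.52
Dining chair £122.63: home furniture → 5.25% → £6.44
Tax on home furniture = £5.63 + £30.31 + £14.52 + £6.44 = £56.90

£56.90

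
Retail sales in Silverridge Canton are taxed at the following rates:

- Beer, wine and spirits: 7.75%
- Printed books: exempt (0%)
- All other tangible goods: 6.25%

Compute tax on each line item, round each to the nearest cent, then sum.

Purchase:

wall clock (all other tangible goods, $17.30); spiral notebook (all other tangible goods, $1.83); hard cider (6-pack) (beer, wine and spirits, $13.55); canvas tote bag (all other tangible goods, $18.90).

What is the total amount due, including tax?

$55.00

Wall clock $17.30: all other tangible goods → 6.25% → $1.08
Spiral notebook $1.83: all other tangible goods → 6.25% → $0.11
Hard cider (6-pack) $13.55: beer, wine and spirits → 7.75% → $1.05
Canvas tote bag $18.90: all other tangible goods → 6.25% → $1.18
Subtotal = $51.58; tax = $3.42; total due = $55.00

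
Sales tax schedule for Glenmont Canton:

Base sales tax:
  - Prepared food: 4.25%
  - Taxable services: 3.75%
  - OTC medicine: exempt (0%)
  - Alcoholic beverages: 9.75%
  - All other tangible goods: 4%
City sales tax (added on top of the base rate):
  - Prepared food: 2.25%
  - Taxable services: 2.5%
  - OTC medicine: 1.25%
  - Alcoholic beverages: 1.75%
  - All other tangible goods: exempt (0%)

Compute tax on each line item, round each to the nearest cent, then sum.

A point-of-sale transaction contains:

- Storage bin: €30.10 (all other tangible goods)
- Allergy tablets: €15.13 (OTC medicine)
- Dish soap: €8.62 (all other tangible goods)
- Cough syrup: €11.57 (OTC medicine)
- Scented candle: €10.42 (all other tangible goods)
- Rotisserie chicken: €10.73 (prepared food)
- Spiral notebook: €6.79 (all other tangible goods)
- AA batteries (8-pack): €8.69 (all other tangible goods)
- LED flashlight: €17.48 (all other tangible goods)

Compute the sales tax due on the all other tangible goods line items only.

Storage bin €30.10: all other tangible goods → 4% + 0% city = 4% → €1.20
Dish soap €8.62: all other tangible goods → 4% + 0% city = 4% → €0.34
Scented candle €10.42: all other tangible goods → 4% + 0% city = 4% → €0.42
Spiral notebook €6.79: all other tangible goods → 4% + 0% city = 4% → €0.27
AA batteries (8-pack) €8.69: all other tangible goods → 4% + 0% city = 4% → €0.35
LED flashlight €17.48: all other tangible goods → 4% + 0% city = 4% → €0.70
Tax on all other tangible goods = €1.20 + €0.34 + €0.42 + €0.27 + €0.35 + €0.70 = €3.28

€3.28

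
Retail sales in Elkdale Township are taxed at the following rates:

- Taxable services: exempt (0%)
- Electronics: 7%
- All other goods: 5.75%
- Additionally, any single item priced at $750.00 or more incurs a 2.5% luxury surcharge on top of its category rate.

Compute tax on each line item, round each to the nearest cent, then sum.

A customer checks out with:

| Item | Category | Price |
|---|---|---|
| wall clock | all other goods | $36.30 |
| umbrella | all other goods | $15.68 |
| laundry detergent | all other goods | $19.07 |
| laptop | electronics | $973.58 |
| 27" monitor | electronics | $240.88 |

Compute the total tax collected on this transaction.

$113.44

Wall clock $36.30: all other goods → 5.75% → $2.09
Umbrella $15.68: all other goods → 5.75% → $0.90
Laundry detergent $19.07: all other goods → 5.75% → $1.10
Laptop $973.58: electronics → 7% + 2.5% surcharge = 9.5% → $92.49
27" monitor $240.88: electronics → 7% → $16.86
Total tax = $2.09 + $0.90 + $1.10 + $92.49 + $16.86 = $113.44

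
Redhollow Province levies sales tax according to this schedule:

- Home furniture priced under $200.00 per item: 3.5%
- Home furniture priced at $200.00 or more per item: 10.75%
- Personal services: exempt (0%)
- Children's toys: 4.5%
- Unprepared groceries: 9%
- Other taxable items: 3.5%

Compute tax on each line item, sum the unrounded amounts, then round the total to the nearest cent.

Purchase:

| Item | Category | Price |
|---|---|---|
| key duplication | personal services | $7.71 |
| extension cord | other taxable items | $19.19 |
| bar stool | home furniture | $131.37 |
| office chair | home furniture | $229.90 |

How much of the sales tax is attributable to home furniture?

Bar stool $131.37: home furniture, under $200.00 → 3.5% → $4.59795
Office chair $229.90: home furniture, $200.00 or more → 10.75% → $24.71425
Tax on home furniture: unrounded sum = $29.3122 → $29.31

$29.31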